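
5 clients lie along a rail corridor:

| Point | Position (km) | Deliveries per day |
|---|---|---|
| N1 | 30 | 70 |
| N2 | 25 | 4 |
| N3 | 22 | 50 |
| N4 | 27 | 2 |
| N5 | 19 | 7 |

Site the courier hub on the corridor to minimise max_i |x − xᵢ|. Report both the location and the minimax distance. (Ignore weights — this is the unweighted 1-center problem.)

The 1-center on a line is the midpoint of the two extreme points: leftmost at 19, rightmost at 30.
Optimal location = (19 + 30)/2 = 24.5; maximum distance = (30 − 19)/2 = 5.5.

location 24.5, max distance 5.5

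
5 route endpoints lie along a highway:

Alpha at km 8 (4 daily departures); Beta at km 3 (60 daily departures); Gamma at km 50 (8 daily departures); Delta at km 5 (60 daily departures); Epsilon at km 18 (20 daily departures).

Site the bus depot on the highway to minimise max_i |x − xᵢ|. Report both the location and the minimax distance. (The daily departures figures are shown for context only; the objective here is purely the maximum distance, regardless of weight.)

location 26.5, max distance 23.5

The 1-center on a line is the midpoint of the two extreme points: leftmost at 3, rightmost at 50.
Optimal location = (3 + 50)/2 = 26.5; maximum distance = (50 − 3)/2 = 23.5.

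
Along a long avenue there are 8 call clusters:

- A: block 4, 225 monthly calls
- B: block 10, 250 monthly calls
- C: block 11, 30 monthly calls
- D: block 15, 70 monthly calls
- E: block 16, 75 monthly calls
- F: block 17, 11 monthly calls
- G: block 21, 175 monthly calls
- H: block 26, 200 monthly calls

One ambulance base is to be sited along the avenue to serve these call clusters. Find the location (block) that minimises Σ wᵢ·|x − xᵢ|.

For a sum of weighted absolute distances on a line, the optimum is the weighted median (not the mean). Total weight W = 1036; half-weight = 518.
Sort by position and accumulate weight:
  block 4 (A, w=225) → cum 225
  block 10 (B, w=250) → cum 475
  block 11 (C, w=30) → cum 505
  block 15 (D, w=70) → cum 575  ≥ 518 → median here
  block 16 (E, w=75) → cum 650
  block 17 (F, w=11) → cum 661
  block 21 (G, w=175) → cum 836
  block 26 (H, w=200) → cum 1036
Optimal location: block 15.

x = 15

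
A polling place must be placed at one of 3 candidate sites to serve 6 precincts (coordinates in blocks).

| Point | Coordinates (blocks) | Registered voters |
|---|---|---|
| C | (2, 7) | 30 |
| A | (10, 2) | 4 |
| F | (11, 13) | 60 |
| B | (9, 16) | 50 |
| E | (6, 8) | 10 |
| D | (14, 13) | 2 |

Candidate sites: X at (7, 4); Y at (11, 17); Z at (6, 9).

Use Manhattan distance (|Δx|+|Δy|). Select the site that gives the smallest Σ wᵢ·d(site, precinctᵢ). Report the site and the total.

Total weighted distance at each candidate:
  X (7, 4): total = 1822
  Y (11, 17): total = 1178
  Z (6, 9): total = 1298
Minimum is at Y with total 1178 blocks.

Y, total 1178 blocks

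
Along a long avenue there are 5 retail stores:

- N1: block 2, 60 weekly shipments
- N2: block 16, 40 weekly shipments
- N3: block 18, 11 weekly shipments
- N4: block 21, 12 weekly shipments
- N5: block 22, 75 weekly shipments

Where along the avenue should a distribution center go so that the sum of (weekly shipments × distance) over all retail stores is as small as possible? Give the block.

x = 16

For a sum of weighted absolute distances on a line, the optimum is the weighted median (not the mean). Total weight W = 198; half-weight = 99.
Sort by position and accumulate weight:
  block 2 (N1, w=60) → cum 60
  block 16 (N2, w=40) → cum 100  ≥ 99 → median here
  block 18 (N3, w=11) → cum 111
  block 21 (N4, w=12) → cum 123
  block 22 (N5, w=75) → cum 198
Optimal location: block 16.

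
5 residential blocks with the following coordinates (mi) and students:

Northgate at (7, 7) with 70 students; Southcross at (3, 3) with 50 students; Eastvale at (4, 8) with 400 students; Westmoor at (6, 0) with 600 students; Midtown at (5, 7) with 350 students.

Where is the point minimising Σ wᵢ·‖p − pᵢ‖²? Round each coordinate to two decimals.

The minimiser of Σwᵢ‖p−pᵢ‖² is the weighted centroid p* = (Σwᵢpᵢ)/(Σwᵢ).
Σwᵢ = 1470.
Σwᵢxᵢ = 70·7 + 50·3 + 400·4 + 600·6 + 350·5 = 7590.
Σwᵢyᵢ = 70·7 + 50·3 + 400·8 + 600·0 + 350·7 = 6290.
x* = 7590/1470 = 5.16, y* = 6290/1470 = 4.28.

(5.16, 4.28)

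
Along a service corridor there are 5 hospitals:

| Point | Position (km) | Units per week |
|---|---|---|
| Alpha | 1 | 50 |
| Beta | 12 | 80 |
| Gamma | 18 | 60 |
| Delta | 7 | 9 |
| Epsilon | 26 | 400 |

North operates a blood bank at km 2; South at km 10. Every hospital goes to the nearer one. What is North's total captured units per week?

The indifferent point is the midpoint (2+10)/2 = 6; hospitals left of it (closer to North at 2) go to North, those right go to South.
  Alpha at 1 (w=50) → North
  Delta at 7 (w=9) → South
  Beta at 12 (w=80) → South
  Gamma at 18 (w=60) → South
  Epsilon at 26 (w=400) → South
North captures 50; South captures 549.

50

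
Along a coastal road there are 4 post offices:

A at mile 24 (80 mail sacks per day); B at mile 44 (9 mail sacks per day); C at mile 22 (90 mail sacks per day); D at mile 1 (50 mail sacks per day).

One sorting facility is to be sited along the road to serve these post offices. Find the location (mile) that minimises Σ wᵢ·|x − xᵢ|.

For a sum of weighted absolute distances on a line, the optimum is the weighted median (not the mean). Total weight W = 229; half-weight = 114.5.
Sort by position and accumulate weight:
  mile 1 (D, w=50) → cum 50
  mile 22 (C, w=90) → cum 140  ≥ 114.5 → median here
  mile 24 (A, w=80) → cum 220
  mile 44 (B, w=9) → cum 229
Optimal location: mile 22.

x = 22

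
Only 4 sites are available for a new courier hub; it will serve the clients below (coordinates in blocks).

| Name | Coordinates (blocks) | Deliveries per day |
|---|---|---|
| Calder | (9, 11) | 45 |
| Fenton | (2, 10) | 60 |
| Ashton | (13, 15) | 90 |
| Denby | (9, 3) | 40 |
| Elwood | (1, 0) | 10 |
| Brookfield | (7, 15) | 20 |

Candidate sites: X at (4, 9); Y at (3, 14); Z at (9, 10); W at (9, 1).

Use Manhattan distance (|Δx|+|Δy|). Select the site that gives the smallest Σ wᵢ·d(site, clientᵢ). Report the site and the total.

Z, total 1875 blocks

Total weighted distance at each candidate:
  X (4, 9): total = 2585
  Y (3, 14): total = 2635
  Z (9, 10): total = 1875
  W (9, 1): total = 3520
Minimum is at Z with total 1875 blocks.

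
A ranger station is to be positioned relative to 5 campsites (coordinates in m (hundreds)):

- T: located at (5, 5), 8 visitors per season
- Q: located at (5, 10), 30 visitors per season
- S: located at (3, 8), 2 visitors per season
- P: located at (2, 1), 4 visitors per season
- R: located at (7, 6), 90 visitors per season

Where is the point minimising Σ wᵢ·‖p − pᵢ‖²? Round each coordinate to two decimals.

The minimiser of Σwᵢ‖p−pᵢ‖² is the weighted centroid p* = (Σwᵢpᵢ)/(Σwᵢ).
Σwᵢ = 134.
Σwᵢxᵢ = 8·5 + 30·5 + 2·3 + 4·2 + 90·7 = 834.
Σwᵢyᵢ = 8·5 + 30·10 + 2·8 + 4·1 + 90·6 = 900.
x* = 834/134 = 6.22, y* = 900/134 = 6.72.

(6.22, 6.72)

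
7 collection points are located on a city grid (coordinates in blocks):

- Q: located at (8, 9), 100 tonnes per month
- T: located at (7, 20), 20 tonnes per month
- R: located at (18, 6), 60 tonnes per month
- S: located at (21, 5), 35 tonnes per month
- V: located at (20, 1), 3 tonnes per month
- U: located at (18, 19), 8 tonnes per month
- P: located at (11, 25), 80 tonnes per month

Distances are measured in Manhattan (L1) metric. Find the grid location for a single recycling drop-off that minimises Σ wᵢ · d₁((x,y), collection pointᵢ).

Manhattan distance separates: Σwᵢ(|x−xᵢ|+|y−yᵢ|) = Σwᵢ|x−xᵢ| + Σwᵢ|y−yᵢ|, so x and y are optimised independently as 1-D weighted medians.
Total weight W = 306; half = 153.
x-coordinate, sorted with cumulative weight:
  x=7 (T, w=20) cum 20
  x=8 (Q, w=100) cum 120
  x=11 (P, w=80) cum 200  ← median
  x=18 (R, w=60) cum 260
  x=18 (U, w=8) cum 268
  x=20 (V, w=3) cum 271
  x=21 (S, w=35) cum 306
⇒ x* = 11
y-coordinate, sorted with cumulative weight:
  y=1 (V, w=3) cum 3
  y=5 (S, w=35) cum 38
  y=6 (R, w=60) cum 98
  y=9 (Q, w=100) cum 198  ← median
  y=19 (U, w=8) cum 206
  y=20 (T, w=20) cum 226
  y=25 (P, w=80) cum 306
⇒ y* = 9

(11, 9)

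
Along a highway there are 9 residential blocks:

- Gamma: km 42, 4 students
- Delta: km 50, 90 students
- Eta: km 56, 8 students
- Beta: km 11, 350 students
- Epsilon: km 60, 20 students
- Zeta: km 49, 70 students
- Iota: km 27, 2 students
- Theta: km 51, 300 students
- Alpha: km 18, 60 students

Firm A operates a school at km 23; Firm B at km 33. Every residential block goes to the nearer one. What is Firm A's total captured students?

412

The indifferent point is the midpoint (23+33)/2 = 28; residential blocks left of it (closer to Firm A at 23) go to Firm A, those right go to Firm B.
  Beta at 11 (w=350) → Firm A
  Alpha at 18 (w=60) → Firm A
  Iota at 27 (w=2) → Firm A
  Gamma at 42 (w=4) → Firm B
  Zeta at 49 (w=70) → Firm B
  Delta at 50 (w=90) → Firm B
  Theta at 51 (w=300) → Firm B
  Eta at 56 (w=8) → Firm B
  Epsilon at 60 (w=20) → Firm B
Firm A captures 412; Firm B captures 492.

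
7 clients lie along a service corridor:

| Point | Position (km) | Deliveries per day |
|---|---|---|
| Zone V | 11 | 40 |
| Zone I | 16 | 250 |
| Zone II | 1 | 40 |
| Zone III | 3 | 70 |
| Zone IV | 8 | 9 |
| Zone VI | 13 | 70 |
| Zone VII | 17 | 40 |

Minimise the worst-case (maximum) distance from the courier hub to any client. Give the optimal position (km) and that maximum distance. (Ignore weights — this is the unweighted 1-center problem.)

location 9, max distance 8

The 1-center on a line is the midpoint of the two extreme points: leftmost at 1, rightmost at 17.
Optimal location = (1 + 17)/2 = 9; maximum distance = (17 − 1)/2 = 8.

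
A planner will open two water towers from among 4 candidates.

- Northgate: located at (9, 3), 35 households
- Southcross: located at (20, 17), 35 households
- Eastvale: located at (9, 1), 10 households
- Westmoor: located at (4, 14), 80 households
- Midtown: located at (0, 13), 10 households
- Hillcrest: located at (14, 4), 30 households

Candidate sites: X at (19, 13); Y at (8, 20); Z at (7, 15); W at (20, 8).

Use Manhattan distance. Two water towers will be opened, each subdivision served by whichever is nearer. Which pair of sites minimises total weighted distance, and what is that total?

Evaluate every pair (each demand assigned to the nearer of the two):
  {X, Z}: total = 1655
  {Z, W}: total = 1675
  {Y, Z}: total = 2125
  {Y, W}: total = 2305
  {X, Y}: total = 2375
  {X, W}: total = 2685
Best pair: {X, Z} with total 1655.

{X, Z}, total 1655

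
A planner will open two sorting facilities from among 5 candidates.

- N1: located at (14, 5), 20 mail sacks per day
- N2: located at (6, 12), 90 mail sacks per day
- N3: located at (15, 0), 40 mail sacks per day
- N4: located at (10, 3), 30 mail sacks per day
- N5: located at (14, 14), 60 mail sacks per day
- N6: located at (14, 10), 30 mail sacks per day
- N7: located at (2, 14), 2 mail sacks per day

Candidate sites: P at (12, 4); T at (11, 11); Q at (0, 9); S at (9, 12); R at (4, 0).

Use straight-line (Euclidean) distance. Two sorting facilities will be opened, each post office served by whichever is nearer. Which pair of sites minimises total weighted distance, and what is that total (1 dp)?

{P, S}, total 1081.0

Evaluate every pair (each demand assigned to the nearer of the two):
  {P, S}: total = 1081.0
  {P, T}: total = 1139.1
  {T, S}: total = 1478.2
  {S, R}: total = 1582.5
  {T, R}: total = 1602.7
  {T, Q}: total = 1663.3
  {P, Q}: total = 1727.9
  {Q, S}: total = 1745.8
  {P, R}: total = 2041.7
  {Q, R}: total = 2792.4
Best pair: {P, S} with total 1081.0.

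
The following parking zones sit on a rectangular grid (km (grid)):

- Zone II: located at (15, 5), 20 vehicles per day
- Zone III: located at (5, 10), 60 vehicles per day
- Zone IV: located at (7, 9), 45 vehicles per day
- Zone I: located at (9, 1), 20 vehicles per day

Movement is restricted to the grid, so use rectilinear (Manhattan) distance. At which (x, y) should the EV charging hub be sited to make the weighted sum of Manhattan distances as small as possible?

Manhattan distance separates: Σwᵢ(|x−xᵢ|+|y−yᵢ|) = Σwᵢ|x−xᵢ| + Σwᵢ|y−yᵢ|, so x and y are optimised independently as 1-D weighted medians.
Total weight W = 145; half = 72.5.
x-coordinate, sorted with cumulative weight:
  x=5 (Zone III, w=60) cum 60
  x=7 (Zone IV, w=45) cum 105  ← median
  x=9 (Zone I, w=20) cum 125
  x=15 (Zone II, w=20) cum 145
⇒ x* = 7
y-coordinate, sorted with cumulative weight:
  y=1 (Zone I, w=20) cum 20
  y=5 (Zone II, w=20) cum 40
  y=9 (Zone IV, w=45) cum 85  ← median
  y=10 (Zone III, w=60) cum 145
⇒ y* = 9

(7, 9)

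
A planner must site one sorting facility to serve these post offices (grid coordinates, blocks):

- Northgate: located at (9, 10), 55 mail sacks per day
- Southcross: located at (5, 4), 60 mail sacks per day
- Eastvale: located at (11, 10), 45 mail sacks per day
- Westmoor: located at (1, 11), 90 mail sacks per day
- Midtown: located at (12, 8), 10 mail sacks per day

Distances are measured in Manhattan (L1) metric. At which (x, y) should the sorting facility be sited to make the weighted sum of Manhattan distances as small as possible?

(5, 10)

Manhattan distance separates: Σwᵢ(|x−xᵢ|+|y−yᵢ|) = Σwᵢ|x−xᵢ| + Σwᵢ|y−yᵢ|, so x and y are optimised independently as 1-D weighted medians.
Total weight W = 260; half = 130.
x-coordinate, sorted with cumulative weight:
  x=1 (Westmoor, w=90) cum 90
  x=5 (Southcross, w=60) cum 150  ← median
  x=9 (Northgate, w=55) cum 205
  x=11 (Eastvale, w=45) cum 250
  x=12 (Midtown, w=10) cum 260
⇒ x* = 5
y-coordinate, sorted with cumulative weight:
  y=4 (Southcross, w=60) cum 60
  y=8 (Midtown, w=10) cum 70
  y=10 (Northgate, w=55) cum 125
  y=10 (Eastvale, w=45) cum 170  ← median
  y=11 (Westmoor, w=90) cum 260
⇒ y* = 10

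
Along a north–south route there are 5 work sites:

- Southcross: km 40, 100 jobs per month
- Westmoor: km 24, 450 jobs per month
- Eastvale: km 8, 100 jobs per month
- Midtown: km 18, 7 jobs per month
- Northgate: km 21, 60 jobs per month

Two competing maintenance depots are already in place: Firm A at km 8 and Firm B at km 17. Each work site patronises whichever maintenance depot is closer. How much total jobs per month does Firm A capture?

100

The indifferent point is the midpoint (8+17)/2 = 12.5; work sites left of it (closer to Firm A at 8) go to Firm A, those right go to Firm B.
  Eastvale at 8 (w=100) → Firm A
  Midtown at 18 (w=7) → Firm B
  Northgate at 21 (w=60) → Firm B
  Westmoor at 24 (w=450) → Firm B
  Southcross at 40 (w=100) → Firm B
Firm A captures 100; Firm B captures 617.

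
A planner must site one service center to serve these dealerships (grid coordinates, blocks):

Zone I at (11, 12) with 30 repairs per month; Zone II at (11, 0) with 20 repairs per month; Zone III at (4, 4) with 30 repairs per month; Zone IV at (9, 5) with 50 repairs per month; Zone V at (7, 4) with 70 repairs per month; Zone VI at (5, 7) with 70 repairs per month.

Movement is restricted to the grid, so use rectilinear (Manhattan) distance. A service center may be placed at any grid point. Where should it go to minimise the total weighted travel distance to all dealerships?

(7, 5)

Manhattan distance separates: Σwᵢ(|x−xᵢ|+|y−yᵢ|) = Σwᵢ|x−xᵢ| + Σwᵢ|y−yᵢ|, so x and y are optimised independently as 1-D weighted medians.
Total weight W = 270; half = 135.
x-coordinate, sorted with cumulative weight:
  x=4 (Zone III, w=30) cum 30
  x=5 (Zone VI, w=70) cum 100
  x=7 (Zone V, w=70) cum 170  ← median
  x=9 (Zone IV, w=50) cum 220
  x=11 (Zone I, w=30) cum 250
  x=11 (Zone II, w=20) cum 270
⇒ x* = 7
y-coordinate, sorted with cumulative weight:
  y=0 (Zone II, w=20) cum 20
  y=4 (Zone III, w=30) cum 50
  y=4 (Zone V, w=70) cum 120
  y=5 (Zone IV, w=50) cum 170  ← median
  y=7 (Zone VI, w=70) cum 240
  y=12 (Zone I, w=30) cum 270
⇒ y* = 5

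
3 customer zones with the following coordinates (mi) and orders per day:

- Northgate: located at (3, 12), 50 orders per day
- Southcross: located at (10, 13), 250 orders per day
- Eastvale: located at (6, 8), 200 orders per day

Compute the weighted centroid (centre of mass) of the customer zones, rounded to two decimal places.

(7.70, 10.90)

The minimiser of Σwᵢ‖p−pᵢ‖² is the weighted centroid p* = (Σwᵢpᵢ)/(Σwᵢ).
Σwᵢ = 500.
Σwᵢxᵢ = 50·3 + 250·10 + 200·6 = 3850.
Σwᵢyᵢ = 50·12 + 250·13 + 200·8 = 5450.
x* = 3850/500 = 7.70, y* = 5450/500 = 10.90.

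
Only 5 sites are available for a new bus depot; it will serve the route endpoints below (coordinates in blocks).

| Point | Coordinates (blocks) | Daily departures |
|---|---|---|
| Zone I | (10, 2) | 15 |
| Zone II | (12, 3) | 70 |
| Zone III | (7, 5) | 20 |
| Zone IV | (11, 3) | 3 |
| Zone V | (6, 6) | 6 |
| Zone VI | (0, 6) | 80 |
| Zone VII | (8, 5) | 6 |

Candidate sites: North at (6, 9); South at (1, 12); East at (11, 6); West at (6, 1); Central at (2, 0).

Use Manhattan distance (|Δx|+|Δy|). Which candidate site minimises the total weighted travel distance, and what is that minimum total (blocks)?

Total weighted distance at each candidate:
  North (6, 9): total = 1912
  South (1, 12): total = 2712
  East (11, 6): total = 1398
  West (6, 1): total = 1702
  Central (2, 0): total = 2062
Minimum is at East with total 1398 blocks.

East, total 1398 blocks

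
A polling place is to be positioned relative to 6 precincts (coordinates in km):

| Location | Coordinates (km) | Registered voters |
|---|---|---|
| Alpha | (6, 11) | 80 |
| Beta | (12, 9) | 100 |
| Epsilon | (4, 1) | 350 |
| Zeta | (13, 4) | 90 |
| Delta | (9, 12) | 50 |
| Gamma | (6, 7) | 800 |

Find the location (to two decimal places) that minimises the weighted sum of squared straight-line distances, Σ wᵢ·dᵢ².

(6.46, 5.91)

The minimiser of Σwᵢ‖p−pᵢ‖² is the weighted centroid p* = (Σwᵢpᵢ)/(Σwᵢ).
Σwᵢ = 1470.
Σwᵢxᵢ = 80·6 + 100·12 + 350·4 + 90·13 + 50·9 + 800·6 = 9500.
Σwᵢyᵢ = 80·11 + 100·9 + 350·1 + 90·4 + 50·12 + 800·7 = 8690.
x* = 9500/1470 = 6.46, y* = 8690/1470 = 5.91.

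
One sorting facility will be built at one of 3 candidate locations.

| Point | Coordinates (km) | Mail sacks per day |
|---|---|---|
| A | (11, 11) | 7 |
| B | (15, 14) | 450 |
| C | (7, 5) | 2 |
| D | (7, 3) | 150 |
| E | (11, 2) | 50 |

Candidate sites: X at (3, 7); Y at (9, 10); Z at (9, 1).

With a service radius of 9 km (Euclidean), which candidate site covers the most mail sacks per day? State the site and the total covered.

Coverage radius r = 9 km; a point is covered iff (Δx)²+(Δy)² ≤ 9² = 81.
  X (3, 7): covers {A, C, D} → 159
  Y (9, 10): covers {A, B, C, D, E} → 659
  Z (9, 1): covers {C, D, E} → 202
Maximum coverage at Y: 659 mail sacks per day.

Y, covering 659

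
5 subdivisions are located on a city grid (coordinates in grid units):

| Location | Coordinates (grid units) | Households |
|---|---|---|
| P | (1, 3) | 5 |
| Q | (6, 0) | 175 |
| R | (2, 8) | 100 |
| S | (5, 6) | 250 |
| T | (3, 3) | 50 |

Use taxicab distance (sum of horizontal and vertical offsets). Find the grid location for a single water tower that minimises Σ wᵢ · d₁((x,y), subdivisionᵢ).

(5, 6)

Manhattan distance separates: Σwᵢ(|x−xᵢ|+|y−yᵢ|) = Σwᵢ|x−xᵢ| + Σwᵢ|y−yᵢ|, so x and y are optimised independently as 1-D weighted medians.
Total weight W = 580; half = 290.
x-coordinate, sorted with cumulative weight:
  x=1 (P, w=5) cum 5
  x=2 (R, w=100) cum 105
  x=3 (T, w=50) cum 155
  x=5 (S, w=250) cum 405  ← median
  x=6 (Q, w=175) cum 580
⇒ x* = 5
y-coordinate, sorted with cumulative weight:
  y=0 (Q, w=175) cum 175
  y=3 (P, w=5) cum 180
  y=3 (T, w=50) cum 230
  y=6 (S, w=250) cum 480  ← median
  y=8 (R, w=100) cum 580
⇒ y* = 6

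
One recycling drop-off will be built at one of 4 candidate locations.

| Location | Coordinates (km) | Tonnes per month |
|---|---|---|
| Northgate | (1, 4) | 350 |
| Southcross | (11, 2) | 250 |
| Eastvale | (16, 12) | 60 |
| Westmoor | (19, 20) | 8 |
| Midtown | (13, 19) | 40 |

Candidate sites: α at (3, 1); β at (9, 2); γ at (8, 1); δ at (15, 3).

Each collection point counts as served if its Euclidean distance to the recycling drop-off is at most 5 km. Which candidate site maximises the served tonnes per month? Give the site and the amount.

Coverage radius r = 5 km; a point is covered iff (Δx)²+(Δy)² ≤ 5² = 25.
  α (3, 1): covers {Northgate} → 350
  β (9, 2): covers {Southcross} → 250
  γ (8, 1): covers {Southcross} → 250
  δ (15, 3): covers {Southcross} → 250
Maximum coverage at α: 350 tonnes per month.

α, covering 350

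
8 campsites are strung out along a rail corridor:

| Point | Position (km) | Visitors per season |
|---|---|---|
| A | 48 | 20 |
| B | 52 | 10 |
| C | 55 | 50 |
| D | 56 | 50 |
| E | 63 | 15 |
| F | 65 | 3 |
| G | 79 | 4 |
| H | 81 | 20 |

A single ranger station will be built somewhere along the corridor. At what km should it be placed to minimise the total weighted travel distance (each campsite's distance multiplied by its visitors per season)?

x = 56

For a sum of weighted absolute distances on a line, the optimum is the weighted median (not the mean). Total weight W = 172; half-weight = 86.
Sort by position and accumulate weight:
  km 48 (A, w=20) → cum 20
  km 52 (B, w=10) → cum 30
  km 55 (C, w=50) → cum 80
  km 56 (D, w=50) → cum 130  ≥ 86 → median here
  km 63 (E, w=15) → cum 145
  km 65 (F, w=3) → cum 148
  km 79 (G, w=4) → cum 152
  km 81 (H, w=20) → cum 172
Optimal location: km 56.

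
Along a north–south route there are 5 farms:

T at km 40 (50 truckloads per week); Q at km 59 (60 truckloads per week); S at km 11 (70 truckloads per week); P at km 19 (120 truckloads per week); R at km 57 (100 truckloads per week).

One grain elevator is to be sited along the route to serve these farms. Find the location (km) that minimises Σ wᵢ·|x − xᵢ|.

x = 40

For a sum of weighted absolute distances on a line, the optimum is the weighted median (not the mean). Total weight W = 400; half-weight = 200.
Sort by position and accumulate weight:
  km 11 (S, w=70) → cum 70
  km 19 (P, w=120) → cum 190
  km 40 (T, w=50) → cum 240  ≥ 200 → median here
  km 57 (R, w=100) → cum 340
  km 59 (Q, w=60) → cum 400
Optimal location: km 40.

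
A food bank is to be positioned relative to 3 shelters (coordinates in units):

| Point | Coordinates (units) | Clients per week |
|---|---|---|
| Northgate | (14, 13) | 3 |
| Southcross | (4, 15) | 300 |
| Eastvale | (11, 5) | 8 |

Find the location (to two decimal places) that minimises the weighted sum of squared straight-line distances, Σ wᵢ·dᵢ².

The minimiser of Σwᵢ‖p−pᵢ‖² is the weighted centroid p* = (Σwᵢpᵢ)/(Σwᵢ).
Σwᵢ = 311.
Σwᵢxᵢ = 3·14 + 300·4 + 8·11 = 1330.
Σwᵢyᵢ = 3·13 + 300·15 + 8·5 = 4579.
x* = 1330/311 = 4.28, y* = 4579/311 = 14.72.

(4.28, 14.72)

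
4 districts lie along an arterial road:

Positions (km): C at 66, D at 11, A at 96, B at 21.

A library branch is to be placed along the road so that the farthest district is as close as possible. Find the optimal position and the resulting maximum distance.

The 1-center on a line is the midpoint of the two extreme points: leftmost at 11, rightmost at 96.
Optimal location = (11 + 96)/2 = 53.5; maximum distance = (96 − 11)/2 = 42.5.

location 53.5, max distance 42.5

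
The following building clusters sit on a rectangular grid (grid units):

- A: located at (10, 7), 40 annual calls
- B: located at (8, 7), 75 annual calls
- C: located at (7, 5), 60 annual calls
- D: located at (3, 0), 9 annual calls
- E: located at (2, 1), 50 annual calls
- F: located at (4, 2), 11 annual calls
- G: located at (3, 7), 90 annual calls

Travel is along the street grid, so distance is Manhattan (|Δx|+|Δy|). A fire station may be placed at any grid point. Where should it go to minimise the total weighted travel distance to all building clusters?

Manhattan distance separates: Σwᵢ(|x−xᵢ|+|y−yᵢ|) = Σwᵢ|x−xᵢ| + Σwᵢ|y−yᵢ|, so x and y are optimised independently as 1-D weighted medians.
Total weight W = 335; half = 167.5.
x-coordinate, sorted with cumulative weight:
  x=2 (E, w=50) cum 50
  x=3 (D, w=9) cum 59
  x=3 (G, w=90) cum 149
  x=4 (F, w=11) cum 160
  x=7 (C, w=60) cum 220  ← median
  x=8 (B, w=75) cum 295
  x=10 (A, w=40) cum 335
⇒ x* = 7
y-coordinate, sorted with cumulative weight:
  y=0 (D, w=9) cum 9
  y=1 (E, w=50) cum 59
  y=2 (F, w=11) cum 70
  y=5 (C, w=60) cum 130
  y=7 (A, w=40) cum 170  ← median
  y=7 (B, w=75) cum 245
  y=7 (G, w=90) cum 335
⇒ y* = 7

(7, 7)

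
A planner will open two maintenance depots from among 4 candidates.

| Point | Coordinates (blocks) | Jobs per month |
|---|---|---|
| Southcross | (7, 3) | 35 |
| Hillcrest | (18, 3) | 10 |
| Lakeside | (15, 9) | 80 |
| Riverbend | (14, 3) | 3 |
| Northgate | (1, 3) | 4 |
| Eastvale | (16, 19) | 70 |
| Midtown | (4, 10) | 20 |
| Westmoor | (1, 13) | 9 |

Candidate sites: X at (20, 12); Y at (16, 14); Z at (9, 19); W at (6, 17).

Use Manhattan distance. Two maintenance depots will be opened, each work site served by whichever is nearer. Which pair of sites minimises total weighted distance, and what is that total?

Evaluate every pair (each demand assigned to the nearer of the two):
  {Y, W}: total = 1861
  {Y, Z}: total = 2131
  {X, Y}: total = 2247
  {X, Z}: total = 2417
  {X, W}: total = 2427
  {Z, W}: total = 2945
Best pair: {Y, W} with total 1861.

{Y, W}, total 1861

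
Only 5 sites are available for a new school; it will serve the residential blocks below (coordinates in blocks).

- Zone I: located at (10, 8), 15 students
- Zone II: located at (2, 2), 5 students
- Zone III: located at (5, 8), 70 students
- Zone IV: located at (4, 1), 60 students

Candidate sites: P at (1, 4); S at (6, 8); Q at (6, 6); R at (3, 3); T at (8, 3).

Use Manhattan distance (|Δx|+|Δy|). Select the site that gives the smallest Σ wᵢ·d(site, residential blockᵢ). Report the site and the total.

S, total 720 blocks

Total weighted distance at each candidate:
  P (1, 4): total = 1130
  S (6, 8): total = 720
  Q (6, 6): total = 760
  R (3, 3): total = 860
  T (8, 3): total = 1060
Minimum is at S with total 720 blocks.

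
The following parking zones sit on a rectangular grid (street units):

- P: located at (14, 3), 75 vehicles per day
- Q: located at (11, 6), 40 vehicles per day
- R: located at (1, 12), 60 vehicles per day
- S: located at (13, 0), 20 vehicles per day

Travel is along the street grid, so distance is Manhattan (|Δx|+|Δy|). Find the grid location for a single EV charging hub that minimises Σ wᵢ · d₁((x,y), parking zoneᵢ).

Manhattan distance separates: Σwᵢ(|x−xᵢ|+|y−yᵢ|) = Σwᵢ|x−xᵢ| + Σwᵢ|y−yᵢ|, so x and y are optimised independently as 1-D weighted medians.
Total weight W = 195; half = 97.5.
x-coordinate, sorted with cumulative weight:
  x=1 (R, w=60) cum 60
  x=11 (Q, w=40) cum 100  ← median
  x=13 (S, w=20) cum 120
  x=14 (P, w=75) cum 195
⇒ x* = 11
y-coordinate, sorted with cumulative weight:
  y=0 (S, w=20) cum 20
  y=3 (P, w=75) cum 95
  y=6 (Q, w=40) cum 135  ← median
  y=12 (R, w=60) cum 195
⇒ y* = 6

(11, 6)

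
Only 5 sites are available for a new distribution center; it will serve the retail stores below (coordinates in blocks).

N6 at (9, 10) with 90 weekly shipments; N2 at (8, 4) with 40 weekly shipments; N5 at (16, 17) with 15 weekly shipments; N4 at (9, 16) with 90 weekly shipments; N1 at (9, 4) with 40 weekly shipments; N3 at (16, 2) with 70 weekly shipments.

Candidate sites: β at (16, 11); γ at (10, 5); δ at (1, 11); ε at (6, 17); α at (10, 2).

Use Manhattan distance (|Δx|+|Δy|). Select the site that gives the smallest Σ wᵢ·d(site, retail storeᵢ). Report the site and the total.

Total weighted distance at each candidate:
  β (16, 11): total = 3680
  γ (10, 5): total = 2720
  δ (1, 11): total = 5135
  ε (6, 17): total = 4400
  α (10, 2): total = 3175
Minimum is at γ with total 2720 blocks.

γ, total 2720 blocks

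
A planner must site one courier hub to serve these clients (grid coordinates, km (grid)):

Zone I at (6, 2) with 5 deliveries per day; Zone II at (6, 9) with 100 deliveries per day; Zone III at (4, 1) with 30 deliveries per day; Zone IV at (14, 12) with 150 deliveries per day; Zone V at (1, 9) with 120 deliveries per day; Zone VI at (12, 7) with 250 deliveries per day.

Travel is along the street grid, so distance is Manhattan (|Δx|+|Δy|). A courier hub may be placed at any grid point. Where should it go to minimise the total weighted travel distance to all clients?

(12, 9)

Manhattan distance separates: Σwᵢ(|x−xᵢ|+|y−yᵢ|) = Σwᵢ|x−xᵢ| + Σwᵢ|y−yᵢ|, so x and y are optimised independently as 1-D weighted medians.
Total weight W = 655; half = 327.5.
x-coordinate, sorted with cumulative weight:
  x=1 (Zone V, w=120) cum 120
  x=4 (Zone III, w=30) cum 150
  x=6 (Zone I, w=5) cum 155
  x=6 (Zone II, w=100) cum 255
  x=12 (Zone VI, w=250) cum 505  ← median
  x=14 (Zone IV, w=150) cum 655
⇒ x* = 12
y-coordinate, sorted with cumulative weight:
  y=1 (Zone III, w=30) cum 30
  y=2 (Zone I, w=5) cum 35
  y=7 (Zone VI, w=250) cum 285
  y=9 (Zone II, w=100) cum 385  ← median
  y=9 (Zone V, w=120) cum 505
  y=12 (Zone IV, w=150) cum 655
⇒ y* = 9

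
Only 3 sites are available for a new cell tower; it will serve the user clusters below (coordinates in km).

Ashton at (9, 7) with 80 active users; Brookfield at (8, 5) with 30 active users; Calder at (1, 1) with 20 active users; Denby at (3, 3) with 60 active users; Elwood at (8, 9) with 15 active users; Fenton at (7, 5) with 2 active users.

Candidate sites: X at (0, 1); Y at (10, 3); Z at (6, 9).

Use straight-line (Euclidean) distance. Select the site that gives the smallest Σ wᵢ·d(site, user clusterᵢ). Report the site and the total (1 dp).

Total weighted distance at each candidate:
  X (0, 1): total = 1555.8
  Y (10, 3): total = 1121.2
  Z (6, 9): total = 1052.0
Minimum is at Z with total 1052.0 km.

Z, total 1052.0 km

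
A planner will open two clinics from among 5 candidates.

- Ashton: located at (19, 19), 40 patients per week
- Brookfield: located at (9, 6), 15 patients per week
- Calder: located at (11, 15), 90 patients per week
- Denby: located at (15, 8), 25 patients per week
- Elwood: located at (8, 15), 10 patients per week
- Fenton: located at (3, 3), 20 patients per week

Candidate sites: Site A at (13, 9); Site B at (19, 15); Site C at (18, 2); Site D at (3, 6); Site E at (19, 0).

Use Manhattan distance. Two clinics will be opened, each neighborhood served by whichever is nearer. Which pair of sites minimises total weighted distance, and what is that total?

Evaluate every pair (each demand assigned to the nearer of the two):
  {Site B, Site D}: total = 1415
  {Site A, Site B}: total = 1490
  {Site A, Site D}: total = 1695
  {Site B, Site C}: total = 1730
  {Site B, Site E}: total = 1885
  {Site A, Site C}: total = 1970
  {Site A, Site E}: total = 1970
  {Site C, Site D}: total = 2765
  {Site D, Site E}: total = 2880
  {Site C, Site E}: total = 3490
Best pair: {Site B, Site D} with total 1415.

{Site B, Site D}, total 1415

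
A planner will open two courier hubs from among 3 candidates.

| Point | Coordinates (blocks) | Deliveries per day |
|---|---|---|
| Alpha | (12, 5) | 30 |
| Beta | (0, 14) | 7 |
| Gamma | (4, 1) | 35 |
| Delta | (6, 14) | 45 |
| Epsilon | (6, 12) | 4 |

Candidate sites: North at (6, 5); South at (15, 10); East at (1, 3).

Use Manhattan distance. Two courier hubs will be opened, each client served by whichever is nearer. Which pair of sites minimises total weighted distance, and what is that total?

{North, East}, total 872

Evaluate every pair (each demand assigned to the nearer of the two):
  {North, East}: total = 872
  {North, South}: total = 928
  {South, East}: total = 1128
Best pair: {North, East} with total 872.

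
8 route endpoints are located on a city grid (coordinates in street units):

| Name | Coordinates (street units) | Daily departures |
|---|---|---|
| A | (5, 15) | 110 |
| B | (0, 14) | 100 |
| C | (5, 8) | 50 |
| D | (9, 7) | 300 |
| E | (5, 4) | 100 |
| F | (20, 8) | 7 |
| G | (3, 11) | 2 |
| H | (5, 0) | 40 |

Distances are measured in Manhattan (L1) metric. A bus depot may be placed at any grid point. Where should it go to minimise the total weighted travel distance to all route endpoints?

(5, 7)

Manhattan distance separates: Σwᵢ(|x−xᵢ|+|y−yᵢ|) = Σwᵢ|x−xᵢ| + Σwᵢ|y−yᵢ|, so x and y are optimised independently as 1-D weighted medians.
Total weight W = 709; half = 354.5.
x-coordinate, sorted with cumulative weight:
  x=0 (B, w=100) cum 100
  x=3 (G, w=2) cum 102
  x=5 (A, w=110) cum 212
  x=5 (C, w=50) cum 262
  x=5 (E, w=100) cum 362  ← median
  x=5 (H, w=40) cum 402
  x=9 (D, w=300) cum 702
  x=20 (F, w=7) cum 709
⇒ x* = 5
y-coordinate, sorted with cumulative weight:
  y=0 (H, w=40) cum 40
  y=4 (E, w=100) cum 140
  y=7 (D, w=300) cum 440  ← median
  y=8 (C, w=50) cum 490
  y=8 (F, w=7) cum 497
  y=11 (G, w=2) cum 499
  y=14 (B, w=100) cum 599
  y=15 (A, w=110) cum 709
⇒ y* = 7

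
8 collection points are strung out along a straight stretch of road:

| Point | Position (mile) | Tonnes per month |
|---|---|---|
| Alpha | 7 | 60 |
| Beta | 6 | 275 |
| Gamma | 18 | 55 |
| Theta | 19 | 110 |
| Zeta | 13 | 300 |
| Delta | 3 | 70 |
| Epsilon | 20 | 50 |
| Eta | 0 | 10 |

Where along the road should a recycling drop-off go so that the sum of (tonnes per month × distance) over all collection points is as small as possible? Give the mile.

x = 13

For a sum of weighted absolute distances on a line, the optimum is the weighted median (not the mean). Total weight W = 930; half-weight = 465.
Sort by position and accumulate weight:
  mile 0 (Eta, w=10) → cum 10
  mile 3 (Delta, w=70) → cum 80
  mile 6 (Beta, w=275) → cum 355
  mile 7 (Alpha, w=60) → cum 415
  mile 13 (Zeta, w=300) → cum 715  ≥ 465 → median here
  mile 18 (Gamma, w=55) → cum 770
  mile 19 (Theta, w=110) → cum 880
  mile 20 (Epsilon, w=50) → cum 930
Optimal location: mile 13.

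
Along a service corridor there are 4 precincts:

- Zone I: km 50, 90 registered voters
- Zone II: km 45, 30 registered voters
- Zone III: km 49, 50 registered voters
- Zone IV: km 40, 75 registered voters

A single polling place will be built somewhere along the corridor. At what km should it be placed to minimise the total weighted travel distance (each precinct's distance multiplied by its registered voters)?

x = 49

For a sum of weighted absolute distances on a line, the optimum is the weighted median (not the mean). Total weight W = 245; half-weight = 122.5.
Sort by position and accumulate weight:
  km 40 (Zone IV, w=75) → cum 75
  km 45 (Zone II, w=30) → cum 105
  km 49 (Zone III, w=50) → cum 155  ≥ 122.5 → median here
  km 50 (Zone I, w=90) → cum 245
Optimal location: km 49.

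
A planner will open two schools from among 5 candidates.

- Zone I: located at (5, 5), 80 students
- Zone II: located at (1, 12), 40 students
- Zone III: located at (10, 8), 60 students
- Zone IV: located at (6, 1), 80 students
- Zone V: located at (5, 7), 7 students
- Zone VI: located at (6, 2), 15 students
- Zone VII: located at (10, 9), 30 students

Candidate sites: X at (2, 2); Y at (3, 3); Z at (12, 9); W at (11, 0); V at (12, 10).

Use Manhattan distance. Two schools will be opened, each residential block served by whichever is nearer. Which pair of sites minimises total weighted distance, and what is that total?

{Y, Z}, total 1502

Evaluate every pair (each demand assigned to the nearer of the two):
  {Y, Z}: total = 1502
  {Y, V}: total = 1592
  {X, Z}: total = 1676
  {X, V}: total = 1766
  {Y, W}: total = 2102
  {X, W}: total = 2276
  {Z, W}: total = 2328
  {X, Y}: total = 2372
  {W, V}: total = 2385
  {Z, V}: total = 3018
Best pair: {Y, Z} with total 1502.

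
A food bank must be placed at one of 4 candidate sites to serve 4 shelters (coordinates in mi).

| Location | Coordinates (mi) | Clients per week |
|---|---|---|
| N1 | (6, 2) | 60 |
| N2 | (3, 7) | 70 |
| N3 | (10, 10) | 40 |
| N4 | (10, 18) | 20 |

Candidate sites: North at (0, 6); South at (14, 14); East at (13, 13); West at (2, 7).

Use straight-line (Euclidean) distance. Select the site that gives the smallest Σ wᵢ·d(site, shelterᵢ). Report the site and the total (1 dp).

West, total 1068.0 mi

Total weighted distance at each candidate:
  North (0, 6): total = 1397.2
  South (14, 14): total = 2117.4
  East (13, 13): total = 1885.0
  West (2, 7): total = 1068.0
Minimum is at West with total 1068.0 mi.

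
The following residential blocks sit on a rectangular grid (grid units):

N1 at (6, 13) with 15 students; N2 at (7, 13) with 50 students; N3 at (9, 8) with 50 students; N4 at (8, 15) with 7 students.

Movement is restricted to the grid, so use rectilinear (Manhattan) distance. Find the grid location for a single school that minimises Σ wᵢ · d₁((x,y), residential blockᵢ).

Manhattan distance separates: Σwᵢ(|x−xᵢ|+|y−yᵢ|) = Σwᵢ|x−xᵢ| + Σwᵢ|y−yᵢ|, so x and y are optimised independently as 1-D weighted medians.
Total weight W = 122; half = 61.
x-coordinate, sorted with cumulative weight:
  x=6 (N1, w=15) cum 15
  x=7 (N2, w=50) cum 65  ← median
  x=8 (N4, w=7) cum 72
  x=9 (N3, w=50) cum 122
⇒ x* = 7
y-coordinate, sorted with cumulative weight:
  y=8 (N3, w=50) cum 50
  y=13 (N1, w=15) cum 65  ← median
  y=13 (N2, w=50) cum 115
  y=15 (N4, w=7) cum 122
⇒ y* = 13

(7, 13)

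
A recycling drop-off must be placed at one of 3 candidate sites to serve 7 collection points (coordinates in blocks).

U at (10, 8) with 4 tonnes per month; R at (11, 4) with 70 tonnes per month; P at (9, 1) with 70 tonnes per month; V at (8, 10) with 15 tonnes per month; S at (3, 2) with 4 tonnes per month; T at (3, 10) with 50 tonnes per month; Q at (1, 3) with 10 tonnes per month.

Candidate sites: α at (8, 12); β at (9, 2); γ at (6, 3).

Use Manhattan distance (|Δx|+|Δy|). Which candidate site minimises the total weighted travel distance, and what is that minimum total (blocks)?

Total weighted distance at each candidate:
  α (8, 12): total = 2234
  β (9, 2): total = 1327
  γ (6, 3): total = 1507
Minimum is at β with total 1327 blocks.

β, total 1327 blocks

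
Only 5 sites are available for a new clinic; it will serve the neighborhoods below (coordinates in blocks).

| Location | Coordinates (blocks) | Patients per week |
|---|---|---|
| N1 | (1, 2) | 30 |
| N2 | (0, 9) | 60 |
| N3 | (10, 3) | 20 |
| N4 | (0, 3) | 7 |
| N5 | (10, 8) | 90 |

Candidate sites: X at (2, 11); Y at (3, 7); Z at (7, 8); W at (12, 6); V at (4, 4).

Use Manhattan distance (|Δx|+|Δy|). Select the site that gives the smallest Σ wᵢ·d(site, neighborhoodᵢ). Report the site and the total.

Total weighted distance at each candidate:
  X (2, 11): total = 1920
  Y (3, 7): total = 1499
  Z (7, 8): total = 1354
  W (12, 6): total = 1915
  V (4, 4): total = 1765
Minimum is at Z with total 1354 blocks.

Z, total 1354 blocks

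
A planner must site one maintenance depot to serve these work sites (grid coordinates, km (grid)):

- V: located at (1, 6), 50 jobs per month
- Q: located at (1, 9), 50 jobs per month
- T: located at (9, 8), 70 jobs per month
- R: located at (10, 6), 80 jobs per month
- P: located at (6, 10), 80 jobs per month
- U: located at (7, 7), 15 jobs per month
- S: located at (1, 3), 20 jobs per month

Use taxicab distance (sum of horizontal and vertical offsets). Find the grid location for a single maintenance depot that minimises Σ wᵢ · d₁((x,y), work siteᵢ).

Manhattan distance separates: Σwᵢ(|x−xᵢ|+|y−yᵢ|) = Σwᵢ|x−xᵢ| + Σwᵢ|y−yᵢ|, so x and y are optimised independently as 1-D weighted medians.
Total weight W = 365; half = 182.5.
x-coordinate, sorted with cumulative weight:
  x=1 (V, w=50) cum 50
  x=1 (Q, w=50) cum 100
  x=1 (S, w=20) cum 120
  x=6 (P, w=80) cum 200  ← median
  x=7 (U, w=15) cum 215
  x=9 (T, w=70) cum 285
  x=10 (R, w=80) cum 365
⇒ x* = 6
y-coordinate, sorted with cumulative weight:
  y=3 (S, w=20) cum 20
  y=6 (V, w=50) cum 70
  y=6 (R, w=80) cum 150
  y=7 (U, w=15) cum 165
  y=8 (T, w=70) cum 235  ← median
  y=9 (Q, w=50) cum 285
  y=10 (P, w=80) cum 365
⇒ y* = 8

(6, 8)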